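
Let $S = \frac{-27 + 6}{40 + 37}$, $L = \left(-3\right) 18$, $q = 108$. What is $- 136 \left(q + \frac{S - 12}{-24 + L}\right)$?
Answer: $- \frac{2103444}{143} \approx -14709.0$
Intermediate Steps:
$L = -54$
$S = - \frac{3}{11}$ ($S = - \frac{21}{77} = \left(-21\right) \frac{1}{77} = - \frac{3}{11} \approx -0.27273$)
$- 136 \left(q + \frac{S - 12}{-24 + L}\right) = - 136 \left(108 + \frac{- \frac{3}{11} - 12}{-24 - 54}\right) = - 136 \left(108 - \frac{135}{11 \left(-78\right)}\right) = - 136 \left(108 - - \frac{45}{286}\right) = - 136 \left(108 + \frac{45}{286}\right) = \left(-136\right) \frac{30933}{286} = - \frac{2103444}{143}$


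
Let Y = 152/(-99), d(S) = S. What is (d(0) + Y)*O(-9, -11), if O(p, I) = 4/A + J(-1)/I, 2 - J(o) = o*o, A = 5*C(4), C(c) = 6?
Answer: -1064/16335 ≈ -0.065136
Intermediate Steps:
A = 30 (A = 5*6 = 30)
J(o) = 2 - o² (J(o) = 2 - o*o = 2 - o²)
Y = -152/99 (Y = 152*(-1/99) = -152/99 ≈ -1.5354)
O(p, I) = 2/15 + 1/I (O(p, I) = 4/30 + (2 - 1*(-1)²)/I = 4*(1/30) + (2 - 1*1)/I = 2/15 + (2 - 1)/I = 2/15 + 1/I)
(d(0) + Y)*O(-9, -11) = (0 - 152/99)*(2/15 + 1/(-11)) = -152*(2/15 - 1/11)/99 = -152/99*7/165 = -1064/16335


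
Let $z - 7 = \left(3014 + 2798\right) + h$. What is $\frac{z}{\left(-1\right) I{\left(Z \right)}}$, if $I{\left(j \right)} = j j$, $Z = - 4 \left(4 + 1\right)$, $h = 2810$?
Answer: $- \frac{8629}{400} \approx -21.573$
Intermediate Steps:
$z = 8629$ ($z = 7 + \left(\left(3014 + 2798\right) + 2810\right) = 7 + \left(5812 + 2810\right) = 7 + 8622 = 8629$)
$Z = -20$ ($Z = \left(-4\right) 5 = -20$)
$I{\left(j \right)} = j^{2}$
$\frac{z}{\left(-1\right) I{\left(Z \right)}} = \frac{8629}{\left(-1\right) \left(-20\right)^{2}} = \frac{8629}{\left(-1\right) 400} = \frac{8629}{-400} = 8629 \left(- \frac{1}{400}\right) = - \frac{8629}{400}$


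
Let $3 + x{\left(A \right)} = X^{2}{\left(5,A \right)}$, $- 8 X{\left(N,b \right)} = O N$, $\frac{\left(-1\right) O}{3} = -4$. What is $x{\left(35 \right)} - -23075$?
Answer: $\frac{92513}{4} \approx 23128.0$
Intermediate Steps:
$O = 12$ ($O = \left(-3\right) \left(-4\right) = 12$)
$X{\left(N,b \right)} = - \frac{3 N}{2}$ ($X{\left(N,b \right)} = - \frac{12 N}{8} = - \frac{3 N}{2}$)
$x{\left(A \right)} = \frac{213}{4}$ ($x{\left(A \right)} = -3 + \left(\left(- \frac{3}{2}\right) 5\right)^{2} = -3 + \left(- \frac{15}{2}\right)^{2} = -3 + \frac{225}{4} = \frac{213}{4}$)
$x{\left(35 \right)} - -23075 = \frac{213}{4} - -23075 = \frac{213}{4} + 23075 = \frac{92513}{4}$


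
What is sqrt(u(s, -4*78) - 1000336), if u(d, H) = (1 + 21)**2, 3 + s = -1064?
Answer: 2*I*sqrt(249963) ≈ 999.93*I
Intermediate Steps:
s = -1067 (s = -3 - 1064 = -1067)
u(d, H) = 484 (u(d, H) = 22**2 = 484)
sqrt(u(s, -4*78) - 1000336) = sqrt(484 - 1000336) = sqrt(-999852) = 2*I*sqrt(249963)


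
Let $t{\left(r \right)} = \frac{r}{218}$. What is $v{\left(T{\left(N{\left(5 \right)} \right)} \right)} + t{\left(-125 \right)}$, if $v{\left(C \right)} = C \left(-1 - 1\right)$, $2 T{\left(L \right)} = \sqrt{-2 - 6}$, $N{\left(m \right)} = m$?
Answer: $- \frac{125}{218} - 2 i \sqrt{2} \approx -0.57339 - 2.8284 i$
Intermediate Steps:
$t{\left(r \right)} = \frac{r}{218}$ ($t{\left(r \right)} = r \frac{1}{218} = \frac{r}{218}$)
$T{\left(L \right)} = i \sqrt{2}$ ($T{\left(L \right)} = \frac{\sqrt{-2 - 6}}{2} = \frac{\sqrt{-8}}{2} = \frac{2 i \sqrt{2}}{2} = i \sqrt{2}$)
$v{\left(C \right)} = - 2 C$ ($v{\left(C \right)} = C \left(-2\right) = - 2 C$)
$v{\left(T{\left(N{\left(5 \right)} \right)} \right)} + t{\left(-125 \right)} = - 2 i \sqrt{2} + \frac{1}{218} \left(-125\right) = - 2 i \sqrt{2} - \frac{125}{218} = - \frac{125}{218} - 2 i \sqrt{2}$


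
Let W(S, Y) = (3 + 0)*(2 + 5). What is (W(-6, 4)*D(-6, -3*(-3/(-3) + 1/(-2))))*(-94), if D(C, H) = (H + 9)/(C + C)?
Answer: 4935/4 ≈ 1233.8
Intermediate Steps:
W(S, Y) = 21 (W(S, Y) = 3*7 = 21)
D(C, H) = (9 + H)/(2*C) (D(C, H) = (9 + H)/((2*C)) = (9 + H)*(1/(2*C)) = (9 + H)/(2*C))
(W(-6, 4)*D(-6, -3*(-3/(-3) + 1/(-2))))*(-94) = (21*((½)*(9 - 3*(-3/(-3) + 1/(-2)))/(-6)))*(-94) = (21*((½)*(-⅙)*(9 - 3*(-3*(-⅓) + 1*(-½)))))*(-94) = (21*((½)*(-⅙)*(9 - 3*(1 - ½))))*(-94) = (21*((½)*(-⅙)*(9 - 3*½)))*(-94) = (21*((½)*(-⅙)*(9 - 3/2)))*(-94) = (21*((½)*(-⅙)*(15/2)))*(-94) = (21*(-5/8))*(-94) = -105/8*(-94) = 4935/4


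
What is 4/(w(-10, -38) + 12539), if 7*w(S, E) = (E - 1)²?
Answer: 14/44647 ≈ 0.00031357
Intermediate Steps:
w(S, E) = (-1 + E)²/7 (w(S, E) = (E - 1)²/7 = (-1 + E)²/7)
4/(w(-10, -38) + 12539) = 4/((-1 - 38)²/7 + 12539) = 4/((⅐)*(-39)² + 12539) = 4/((⅐)*1521 + 12539) = 4/(1521/7 + 12539) = 4/(89294/7) = 4*(7/89294) = 14/44647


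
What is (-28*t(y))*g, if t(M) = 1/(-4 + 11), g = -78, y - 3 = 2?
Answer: 312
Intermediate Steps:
y = 5 (y = 3 + 2 = 5)
t(M) = 1/7
(-28*t(y))*g = -28*1/7*(-78) = -4*(-78) = 312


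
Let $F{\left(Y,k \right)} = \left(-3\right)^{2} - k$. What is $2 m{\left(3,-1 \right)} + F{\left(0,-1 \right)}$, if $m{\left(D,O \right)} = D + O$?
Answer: $14$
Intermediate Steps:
$F{\left(Y,k \right)} = 9 - k$
$2 m{\left(3,-1 \right)} + F{\left(0,-1 \right)} = 2 \left(3 - 1\right) + \left(9 - -1\right) = 2 \cdot 2 + \left(9 + 1\right) = 4 + 10 = 14$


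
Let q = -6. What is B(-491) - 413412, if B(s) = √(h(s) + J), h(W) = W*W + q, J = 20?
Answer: -413412 + √241095 ≈ -4.1292e+5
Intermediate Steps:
h(W) = -6 + W² (h(W) = W*W - 6 = W² - 6 = -6 + W²)
B(s) = √(14 + s²) (B(s) = √((-6 + s²) + 20) = √(14 + s²))
B(-491) - 413412 = √(14 + (-491)²) - 413412 = √(14 + 241081) - 413412 = √241095 - 413412 = -413412 + √241095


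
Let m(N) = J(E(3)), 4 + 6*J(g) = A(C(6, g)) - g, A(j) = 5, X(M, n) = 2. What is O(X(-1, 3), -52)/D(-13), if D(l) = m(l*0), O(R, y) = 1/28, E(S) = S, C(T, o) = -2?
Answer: -3/28 ≈ -0.10714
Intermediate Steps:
O(R, y) = 1/28
J(g) = ⅙ - g/6 (J(g) = -⅔ + (5 - g)/6 = -⅔ + (⅚ - g/6) = ⅙ - g/6)
m(N) = -⅓ (m(N) = ⅙ - ⅙*3 = ⅙ - ½ = -⅓)
D(l) = -⅓
O(X(-1, 3), -52)/D(-13) = 1/(28*(-⅓)) = (1/28)*(-3) = -3/28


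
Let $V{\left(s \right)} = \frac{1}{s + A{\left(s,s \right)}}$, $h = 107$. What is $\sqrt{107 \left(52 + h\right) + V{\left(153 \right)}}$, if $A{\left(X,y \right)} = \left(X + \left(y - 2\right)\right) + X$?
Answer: $\frac{\sqrt{6330537910}}{610} \approx 130.43$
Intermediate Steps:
$A{\left(X,y \right)} = -2 + y + 2 X$ ($A{\left(X,y \right)} = \left(X + \left(-2 + y\right)\right) + X = \left(-2 + X + y\right) + X = -2 + y + 2 X$)
$V{\left(s \right)} = \frac{1}{-2 + 4 s}$ ($V{\left(s \right)} = \frac{1}{s + \left(-2 + s + 2 s\right)} = \frac{1}{s + \left(-2 + 3 s\right)} = \frac{1}{-2 + 4 s}$)
$\sqrt{107 \left(52 + h\right) + V{\left(153 \right)}} = \sqrt{107 \left(52 + 107\right) + \frac{1}{2 \left(-1 + 2 \cdot 153\right)}} = \sqrt{107 \cdot 159 + \frac{1}{2 \left(-1 + 306\right)}} = \sqrt{17013 + \frac{1}{2 \cdot 305}} = \sqrt{17013 + \frac{1}{2} \cdot \frac{1}{305}} = \sqrt{17013 + \frac{1}{610}} = \sqrt{\frac{10377931}{610}} = \frac{\sqrt{6330537910}}{610}$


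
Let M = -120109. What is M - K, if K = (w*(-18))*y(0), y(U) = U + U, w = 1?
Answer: -120109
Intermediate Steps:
y(U) = 2*U
K = 0 (K = (1*(-18))*(2*0) = -18*0 = 0)
M - K = -120109 - 1*0 = -120109 + 0 = -120109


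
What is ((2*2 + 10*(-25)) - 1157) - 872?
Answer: -2275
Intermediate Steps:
((2*2 + 10*(-25)) - 1157) - 872 = ((4 - 250) - 1157) - 872 = (-246 - 1157) - 872 = -1403 - 872 = -2275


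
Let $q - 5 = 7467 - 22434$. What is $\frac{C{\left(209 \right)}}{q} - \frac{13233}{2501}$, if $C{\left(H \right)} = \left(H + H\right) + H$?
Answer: $- \frac{199560273}{37419962} \approx -5.333$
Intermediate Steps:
$q = -14962$ ($q = 5 + \left(7467 - 22434\right) = 5 - 14967 = -14962$)
$C{\left(H \right)} = 3 H$ ($C{\left(H \right)} = 2 H + H = 3 H$)
$\frac{C{\left(209 \right)}}{q} - \frac{13233}{2501} = \frac{3 \cdot 209}{-14962} - \frac{13233}{2501} = 627 \left(- \frac{1}{14962}\right) - \frac{13233}{2501} = - \frac{627}{14962} - \frac{13233}{2501} = - \frac{199560273}{37419962}$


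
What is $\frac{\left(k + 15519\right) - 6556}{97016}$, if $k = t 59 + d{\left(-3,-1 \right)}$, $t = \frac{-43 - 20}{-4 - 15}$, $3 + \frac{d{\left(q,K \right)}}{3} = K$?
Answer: $\frac{86893}{921652} \approx 0.09428$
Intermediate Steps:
$d{\left(q,K \right)} = -9 + 3 K$
$t = \frac{63}{19}$ ($t = - \frac{63}{-19} = \left(-63\right) \left(- \frac{1}{19}\right) = \frac{63}{19} \approx 3.3158$)
$k = \frac{3489}{19}$ ($k = \frac{63}{19} \cdot 59 + \left(-9 + 3 \left(-1\right)\right) = \frac{3717}{19} - 12 = \frac{3489}{19} \approx 183.63$)
$\frac{\left(k + 15519\right) - 6556}{97016} = \frac{\left(\frac{3489}{19} + 15519\right) - 6556}{97016} = \left(\frac{298350}{19} - 6556\right) \frac{1}{97016} = \frac{173786}{19} \cdot \frac{1}{97016} = \frac{86893}{921652}$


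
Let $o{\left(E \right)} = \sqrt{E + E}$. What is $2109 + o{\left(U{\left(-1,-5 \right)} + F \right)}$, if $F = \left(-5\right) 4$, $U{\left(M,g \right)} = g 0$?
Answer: $2109 + 2 i \sqrt{10} \approx 2109.0 + 6.3246 i$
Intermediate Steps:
$U{\left(M,g \right)} = 0$
$F = -20$
$o{\left(E \right)} = \sqrt{2} \sqrt{E}$ ($o{\left(E \right)} = \sqrt{2 E} = \sqrt{2} \sqrt{E}$)
$2109 + o{\left(U{\left(-1,-5 \right)} + F \right)} = 2109 + \sqrt{2} \sqrt{0 - 20} = 2109 + \sqrt{2} \sqrt{-20} = 2109 + \sqrt{2} \cdot 2 i \sqrt{5} = 2109 + 2 i \sqrt{10}$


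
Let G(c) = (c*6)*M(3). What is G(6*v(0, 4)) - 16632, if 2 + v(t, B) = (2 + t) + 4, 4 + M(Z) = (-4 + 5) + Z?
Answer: -16632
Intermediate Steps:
M(Z) = -3 + Z (M(Z) = -4 + ((-4 + 5) + Z) = -4 + (1 + Z) = -3 + Z)
v(t, B) = 4 + t (v(t, B) = -2 + ((2 + t) + 4) = -2 + (6 + t) = 4 + t)
G(c) = 0 (G(c) = (c*6)*(-3 + 3) = (6*c)*0 = 0)
G(6*v(0, 4)) - 16632 = 0 - 16632 = -16632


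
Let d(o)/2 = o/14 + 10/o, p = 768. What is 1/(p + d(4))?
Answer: 7/5415 ≈ 0.0012927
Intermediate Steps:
d(o) = 20/o + o/7 (d(o) = 2*(o/14 + 10/o) = 2*(10/o + o/14) = 20/o + o/7)
1/(p + d(4)) = 1/(768 + (20/4 + (⅐)*4)) = 1/(768 + (20*(¼) + 4/7)) = 1/(768 + (5 + 4/7)) = 1/(768 + 39/7) = 1/(5415/7) = 7/5415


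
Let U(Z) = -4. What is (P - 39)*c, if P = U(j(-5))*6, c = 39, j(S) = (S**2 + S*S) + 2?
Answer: -2457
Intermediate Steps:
j(S) = 2 + 2*S**2 (j(S) = (S**2 + S**2) + 2 = 2*S**2 + 2 = 2 + 2*S**2)
P = -24 (P = -4*6 = -24)
(P - 39)*c = (-24 - 39)*39 = -63*39 = -2457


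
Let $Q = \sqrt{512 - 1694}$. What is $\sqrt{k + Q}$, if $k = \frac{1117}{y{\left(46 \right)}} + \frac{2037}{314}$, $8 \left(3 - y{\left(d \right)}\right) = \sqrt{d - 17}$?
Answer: $\sqrt{\frac{2037}{314} + \frac{1117}{3 - \frac{\sqrt{29}}{8}} + i \sqrt{1182}} \approx 22.071 + 0.77884 i$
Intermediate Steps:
$Q = i \sqrt{1182}$ ($Q = \sqrt{-1182} = i \sqrt{1182} \approx 34.38 i$)
$y{\left(d \right)} = 3 - \frac{\sqrt{-17 + d}}{8}$ ($y{\left(d \right)} = 3 - \frac{\sqrt{d - 17}}{8} = 3 - \frac{\sqrt{-17 + d}}{8}$)
$k = \frac{2037}{314} + \frac{1117}{3 - \frac{\sqrt{29}}{8}}$ ($k = \frac{1117}{3 - \frac{\sqrt{-17 + 46}}{8}} + \frac{2037}{314} = \frac{1117}{3 - \frac{\sqrt{29}}{8}} + 2037 \cdot \frac{1}{314} = \frac{1117}{3 - \frac{\sqrt{29}}{8}} + \frac{2037}{314} = \frac{2037}{314} + \frac{1117}{3 - \frac{\sqrt{29}}{8}} \approx 486.53$)
$\sqrt{k + Q} = \sqrt{\left(\frac{68455935}{171758} + \frac{8936 \sqrt{29}}{547}\right) + i \sqrt{1182}} = \sqrt{\frac{68455935}{171758} + \frac{8936 \sqrt{29}}{547} + i \sqrt{1182}}$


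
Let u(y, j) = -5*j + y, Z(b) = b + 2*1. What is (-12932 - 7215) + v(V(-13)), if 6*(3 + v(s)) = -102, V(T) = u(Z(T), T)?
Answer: -20167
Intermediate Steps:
Z(b) = 2 + b (Z(b) = b + 2 = 2 + b)
u(y, j) = y - 5*j
V(T) = 2 - 4*T (V(T) = (2 + T) - 5*T = 2 - 4*T)
v(s) = -20 (v(s) = -3 + (⅙)*(-102) = -3 - 17 = -20)
(-12932 - 7215) + v(V(-13)) = (-12932 - 7215) - 20 = -20147 - 20 = -20167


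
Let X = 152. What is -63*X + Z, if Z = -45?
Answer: -9621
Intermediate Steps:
-63*X + Z = -63*152 - 45 = -9576 - 45 = -9621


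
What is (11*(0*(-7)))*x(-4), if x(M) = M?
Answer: 0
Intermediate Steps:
(11*(0*(-7)))*x(-4) = (11*(0*(-7)))*(-4) = (11*0)*(-4) = 0*(-4) = 0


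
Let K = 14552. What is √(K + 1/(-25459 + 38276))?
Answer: 3*√265615214305/12817 ≈ 120.63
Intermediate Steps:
√(K + 1/(-25459 + 38276)) = √(14552 + 1/(-25459 + 38276)) = √(14552 + 1/12817) = √(186512985/12817) = 3*√265615214305/12817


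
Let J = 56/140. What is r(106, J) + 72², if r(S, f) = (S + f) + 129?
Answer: 27097/5 ≈ 5419.4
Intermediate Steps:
J = ⅖ (J = 56*(1/140) = ⅖ ≈ 0.40000)
r(S, f) = 129 + S + f
r(106, J) + 72² = (129 + 106 + ⅖) + 72² = 1177/5 + 5184 = 27097/5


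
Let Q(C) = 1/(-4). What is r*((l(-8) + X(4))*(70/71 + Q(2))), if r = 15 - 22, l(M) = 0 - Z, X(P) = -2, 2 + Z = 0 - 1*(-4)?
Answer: 1463/71 ≈ 20.606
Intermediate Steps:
Z = 2 (Z = -2 + (0 - 1*(-4)) = -2 + (0 + 4) = -2 + 4 = 2)
l(M) = -2 (l(M) = 0 - 1*2 = 0 - 2 = -2)
r = -7
Q(C) = -1/4
r*((l(-8) + X(4))*(70/71 + Q(2))) = -7*(-2 - 2)*(70/71 - 1/4) = -(-28)*(70*(1/71) - 1/4) = -(-28)*(70/71 - 1/4) = -(-28)*209/284 = -7*(-209/71) = 1463/71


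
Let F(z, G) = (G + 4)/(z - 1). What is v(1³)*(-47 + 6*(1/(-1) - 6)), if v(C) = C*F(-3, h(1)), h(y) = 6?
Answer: 445/2 ≈ 222.50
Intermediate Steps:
F(z, G) = (4 + G)/(-1 + z)
v(C) = -5*C/2 (v(C) = C*((4 + 6)/(-1 - 3)) = C*(10/(-4)) = C*(-¼*10) = C*(-5/2) = -5*C/2)
v(1³)*(-47 + 6*(1/(-1) - 6)) = (-5/2*1³)*(-47 + 6*(1/(-1) - 6)) = (-5/2*1)*(-47 + 6*(-1 - 6)) = -5*(-47 + 6*(-7))/2 = -5*(-47 - 42)/2 = -5/2*(-89) = 445/2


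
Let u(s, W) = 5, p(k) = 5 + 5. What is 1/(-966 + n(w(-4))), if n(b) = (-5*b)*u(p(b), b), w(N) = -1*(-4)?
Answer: -1/1066 ≈ -0.00093809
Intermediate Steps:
p(k) = 10
w(N) = 4
n(b) = -25*b (n(b) = -5*b*5 = -25*b)
1/(-966 + n(w(-4))) = 1/(-966 - 25*4) = 1/(-966 - 100) = 1/(-1066) = -1/1066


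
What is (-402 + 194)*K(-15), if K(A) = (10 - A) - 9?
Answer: -3328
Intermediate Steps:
K(A) = 1 - A
(-402 + 194)*K(-15) = (-402 + 194)*(1 - 1*(-15)) = -208*(1 + 15) = -208*16 = -3328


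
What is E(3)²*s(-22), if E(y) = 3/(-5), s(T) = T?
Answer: -198/25 ≈ -7.9200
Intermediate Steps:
E(y) = -⅗ (E(y) = 3*(-⅕) = -⅗)
E(3)²*s(-22) = (-⅗)²*(-22) = (9/25)*(-22) = -198/25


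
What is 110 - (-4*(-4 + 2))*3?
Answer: 86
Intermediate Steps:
110 - (-4*(-4 + 2))*3 = 110 - (-4*(-2))*3 = 110 - 8*3 = 110 - 1*24 = 110 - 24 = 86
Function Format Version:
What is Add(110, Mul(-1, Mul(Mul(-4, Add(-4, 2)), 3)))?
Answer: 86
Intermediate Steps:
Add(110, Mul(-1, Mul(Mul(-4, Add(-4, 2)), 3))) = Add(110, Mul(-1, Mul(Mul(-4, -2), 3))) = Add(110, Mul(-1, Mul(8, 3))) = Add(110, Mul(-1, 24)) = Add(110, -24) = 86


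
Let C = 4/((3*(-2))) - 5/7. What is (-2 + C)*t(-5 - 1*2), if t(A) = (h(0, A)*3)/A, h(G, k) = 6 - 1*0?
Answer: 426/49 ≈ 8.6939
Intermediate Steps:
h(G, k) = 6 (h(G, k) = 6 + 0 = 6)
C = -29/21 (C = 4/(-6) - 5*⅐ = 4*(-⅙) - 5/7 = -⅔ - 5/7 = -29/21 ≈ -1.3810)
t(A) = 18/A (t(A) = (6*3)/A = 18/A)
(-2 + C)*t(-5 - 1*2) = (-2 - 29/21)*(18/(-5 - 1*2)) = -426/(7*(-5 - 2)) = -426/(7*(-7)) = -426*(-1)/(7*7) = -71/21*(-18/7) = 426/49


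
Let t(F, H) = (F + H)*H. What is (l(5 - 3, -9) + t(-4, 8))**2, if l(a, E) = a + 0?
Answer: 1156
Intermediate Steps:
l(a, E) = a
t(F, H) = H*(F + H)
(l(5 - 3, -9) + t(-4, 8))**2 = ((5 - 3) + 8*(-4 + 8))**2 = (2 + 8*4)**2 = (2 + 32)**2 = 34**2 = 1156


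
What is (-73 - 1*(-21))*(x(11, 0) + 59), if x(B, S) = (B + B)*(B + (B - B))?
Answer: -15652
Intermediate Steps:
x(B, S) = 2*B² (x(B, S) = (2*B)*(B + 0) = (2*B)*B = 2*B²)
(-73 - 1*(-21))*(x(11, 0) + 59) = (-73 - 1*(-21))*(2*11² + 59) = (-73 + 21)*(2*121 + 59) = -52*(242 + 59) = -52*301 = -15652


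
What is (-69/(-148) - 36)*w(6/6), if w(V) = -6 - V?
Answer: 36813/148 ≈ 248.74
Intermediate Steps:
(-69/(-148) - 36)*w(6/6) = (-69/(-148) - 36)*(-6 - 6/6) = (-69*(-1/148) - 36)*(-6 - 6/6) = (69/148 - 36)*(-6 - 1*1) = -5259*(-6 - 1)/148 = -5259/148*(-7) = 36813/148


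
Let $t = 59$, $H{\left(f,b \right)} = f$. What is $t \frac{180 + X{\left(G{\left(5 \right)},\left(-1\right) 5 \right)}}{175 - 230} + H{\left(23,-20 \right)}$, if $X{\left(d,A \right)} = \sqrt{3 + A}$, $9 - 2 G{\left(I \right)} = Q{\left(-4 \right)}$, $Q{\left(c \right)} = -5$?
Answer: $- \frac{1871}{11} - \frac{59 i \sqrt{2}}{55} \approx -170.09 - 1.5171 i$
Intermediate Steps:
$G{\left(I \right)} = 7$ ($G{\left(I \right)} = \frac{9}{2} - - \frac{5}{2} = \frac{9}{2} + \frac{5}{2} = 7$)
$t \frac{180 + X{\left(G{\left(5 \right)},\left(-1\right) 5 \right)}}{175 - 230} + H{\left(23,-20 \right)} = 59 \frac{180 + \sqrt{3 - 5}}{175 - 230} + 23 = 59 \frac{180 + \sqrt{3 - 5}}{-55} + 23 = 59 \left(180 + \sqrt{-2}\right) \left(- \frac{1}{55}\right) + 23 = 59 \left(180 + i \sqrt{2}\right) \left(- \frac{1}{55}\right) + 23 = 59 \left(- \frac{36}{11} - \frac{i \sqrt{2}}{55}\right) + 23 = \left(- \frac{2124}{11} - \frac{59 i \sqrt{2}}{55}\right) + 23 = - \frac{1871}{11} - \frac{59 i \sqrt{2}}{55}$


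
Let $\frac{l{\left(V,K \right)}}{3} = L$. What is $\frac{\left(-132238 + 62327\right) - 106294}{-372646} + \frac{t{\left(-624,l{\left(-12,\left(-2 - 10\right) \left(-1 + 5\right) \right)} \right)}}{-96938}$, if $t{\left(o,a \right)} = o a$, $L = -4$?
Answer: $\frac{7145293521}{18061778974} \approx 0.3956$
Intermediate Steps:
$l{\left(V,K \right)} = -12$ ($l{\left(V,K \right)} = 3 \left(-4\right) = -12$)
$t{\left(o,a \right)} = a o$
$\frac{\left(-132238 + 62327\right) - 106294}{-372646} + \frac{t{\left(-624,l{\left(-12,\left(-2 - 10\right) \left(-1 + 5\right) \right)} \right)}}{-96938} = \frac{\left(-132238 + 62327\right) - 106294}{-372646} + \frac{\left(-12\right) \left(-624\right)}{-96938} = \left(-69911 - 106294\right) \left(- \frac{1}{372646}\right) + 7488 \left(- \frac{1}{96938}\right) = \left(-176205\right) \left(- \frac{1}{372646}\right) - \frac{3744}{48469} = \frac{176205}{372646} - \frac{3744}{48469} = \frac{7145293521}{18061778974}$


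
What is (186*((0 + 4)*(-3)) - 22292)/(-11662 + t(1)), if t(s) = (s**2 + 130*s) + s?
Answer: 12262/5765 ≈ 2.1270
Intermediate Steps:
t(s) = s**2 + 131*s
(186*((0 + 4)*(-3)) - 22292)/(-11662 + t(1)) = (186*((0 + 4)*(-3)) - 22292)/(-11662 + 1*(131 + 1)) = (186*(4*(-3)) - 22292)/(-11662 + 1*132) = (186*(-12) - 22292)/(-11662 + 132) = (-2232 - 22292)/(-11530) = -24524*(-1/11530) = 12262/5765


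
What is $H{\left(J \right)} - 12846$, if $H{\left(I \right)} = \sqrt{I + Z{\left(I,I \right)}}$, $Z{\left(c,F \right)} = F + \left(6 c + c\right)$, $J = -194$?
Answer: $-12846 + 3 i \sqrt{194} \approx -12846.0 + 41.785 i$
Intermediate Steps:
$Z{\left(c,F \right)} = F + 7 c$
$H{\left(I \right)} = 3 \sqrt{I}$ ($H{\left(I \right)} = \sqrt{I + \left(I + 7 I\right)} = \sqrt{I + 8 I} = \sqrt{9 I} = 3 \sqrt{I}$)
$H{\left(J \right)} - 12846 = 3 \sqrt{-194} - 12846 = 3 i \sqrt{194} - 12846 = -12846 + 3 i \sqrt{194}$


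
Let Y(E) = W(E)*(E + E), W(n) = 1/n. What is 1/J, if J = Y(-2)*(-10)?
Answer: -1/20 ≈ -0.050000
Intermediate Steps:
W(n) = 1/n
Y(E) = 2 (Y(E) = (E + E)/E = (2*E)/E = 2)
J = -20 (J = 2*(-10) = -20)
1/J = 1/(-20) = -1/20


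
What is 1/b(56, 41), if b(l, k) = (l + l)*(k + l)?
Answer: 1/10864 ≈ 9.2047e-5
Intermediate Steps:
b(l, k) = 2*l*(k + l) (b(l, k) = (2*l)*(k + l) = 2*l*(k + l))
1/b(56, 41) = 1/(2*56*(41 + 56)) = 1/(2*56*97) = 1/10864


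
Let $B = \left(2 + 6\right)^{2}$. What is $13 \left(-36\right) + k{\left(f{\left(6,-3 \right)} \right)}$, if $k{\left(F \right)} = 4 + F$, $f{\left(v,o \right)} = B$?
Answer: $-400$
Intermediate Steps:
$B = 64$ ($B = 8^{2} = 64$)
$f{\left(v,o \right)} = 64$
$13 \left(-36\right) + k{\left(f{\left(6,-3 \right)} \right)} = 13 \left(-36\right) + \left(4 + 64\right) = -468 + 68 = -400$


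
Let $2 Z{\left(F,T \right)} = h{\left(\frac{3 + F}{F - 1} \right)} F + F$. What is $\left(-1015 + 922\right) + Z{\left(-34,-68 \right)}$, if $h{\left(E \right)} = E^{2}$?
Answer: $- \frac{151087}{1225} \approx -123.34$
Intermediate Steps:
$Z{\left(F,T \right)} = \frac{F}{2} + \frac{F \left(3 + F\right)^{2}}{2 \left(-1 + F\right)^{2}}$ ($Z{\left(F,T \right)} = \frac{\left(\frac{3 + F}{F - 1}\right)^{2} F + F}{2} = \frac{\left(\frac{3 + F}{-1 + F}\right)^{2} F + F}{2} = \frac{\frac{\left(3 + F\right)^{2}}{\left(-1 + F\right)^{2}} F + F}{2} = \frac{\frac{F \left(3 + F\right)^{2}}{\left(-1 + F\right)^{2}} + F}{2} = \frac{F + \frac{F \left(3 + F\right)^{2}}{\left(-1 + F\right)^{2}}}{2} = \frac{F}{2} + \frac{F \left(3 + F\right)^{2}}{2 \left(-1 + F\right)^{2}}$)
$\left(-1015 + 922\right) + Z{\left(-34,-68 \right)} = \left(-1015 + 922\right) + \left(\frac{1}{2} \left(-34\right) + \frac{1}{2} \left(-34\right) \frac{1}{\left(-1 - 34\right)^{2}} \left(3 - 34\right)^{2}\right) = -93 - \left(17 + \frac{17 \left(-31\right)^{2}}{1225}\right) = -93 - \left(17 + 17 \cdot \frac{1}{1225} \cdot 961\right) = -93 - \frac{37162}{1225} = - \frac{151087}{1225}$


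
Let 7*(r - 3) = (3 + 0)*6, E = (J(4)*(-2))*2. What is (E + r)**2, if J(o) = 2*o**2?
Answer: 734449/49 ≈ 14989.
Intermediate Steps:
E = -128 (E = ((2*4**2)*(-2))*2 = ((2*16)*(-2))*2 = (32*(-2))*2 = -64*2 = -128)
r = 39/7 (r = 3 + ((3 + 0)*6)/7 = 3 + (3*6)/7 = 3 + (1/7)*18 = 3 + 18/7 = 39/7 ≈ 5.5714)
(E + r)**2 = (-128 + 39/7)**2 = (-857/7)**2 = 734449/49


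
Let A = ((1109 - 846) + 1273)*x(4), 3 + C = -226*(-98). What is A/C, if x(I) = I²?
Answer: 24576/22145 ≈ 1.1098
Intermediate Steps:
C = 22145 (C = -3 - 226*(-98) = -3 + 22148 = 22145)
A = 24576 (A = ((1109 - 846) + 1273)*4² = (263 + 1273)*16 = 1536*16 = 24576)
A/C = 24576/22145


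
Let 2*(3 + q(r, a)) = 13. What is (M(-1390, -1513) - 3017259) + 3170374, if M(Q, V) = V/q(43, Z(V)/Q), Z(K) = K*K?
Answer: 1068779/7 ≈ 1.5268e+5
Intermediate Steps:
Z(K) = K²
q(r, a) = 7/2 (q(r, a) = -3 + (½)*13 = -3 + 13/2 = 7/2)
M(Q, V) = 2*V/7 (M(Q, V) = V/(7/2) = V*(2/7) = 2*V/7)
(M(-1390, -1513) - 3017259) + 3170374 = ((2/7)*(-1513) - 3017259) + 3170374 = (-3026/7 - 3017259) + 3170374 = -21123839/7 + 3170374 = 1068779/7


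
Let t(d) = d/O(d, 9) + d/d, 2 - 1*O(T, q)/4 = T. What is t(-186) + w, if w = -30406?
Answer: -11432373/376 ≈ -30405.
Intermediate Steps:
O(T, q) = 8 - 4*T
t(d) = 1 + d/(8 - 4*d) (t(d) = d/(8 - 4*d) + d/d = d/(8 - 4*d) + 1 = 1 + d/(8 - 4*d))
t(-186) + w = (-8 + 3*(-186))/(4*(-2 - 186)) - 30406 = (1/4)*(-8 - 558)/(-188) - 30406 = (1/4)*(-1/188)*(-566) - 30406 = 283/376 - 30406 = -11432373/376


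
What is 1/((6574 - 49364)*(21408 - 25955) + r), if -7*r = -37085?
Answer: 7/1361999995 ≈ 5.1395e-9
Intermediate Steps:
r = 37085/7 (r = -⅐*(-37085) = 37085/7 ≈ 5297.9)
1/((6574 - 49364)*(21408 - 25955) + r) = 1/((6574 - 49364)*(21408 - 25955) + 37085/7) = 1/(-42790*(-4547) + 37085/7) = 1/(194566130 + 37085/7) = 1/(1361999995/7) = 7/1361999995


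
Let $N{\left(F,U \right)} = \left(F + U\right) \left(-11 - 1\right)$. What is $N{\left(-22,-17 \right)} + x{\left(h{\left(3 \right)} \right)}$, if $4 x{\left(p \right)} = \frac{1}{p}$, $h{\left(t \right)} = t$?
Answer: $\frac{5617}{12} \approx 468.08$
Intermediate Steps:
$N{\left(F,U \right)} = - 12 F - 12 U$ ($N{\left(F,U \right)} = \left(F + U\right) \left(-12\right) = - 12 F - 12 U$)
$x{\left(p \right)} = \frac{1}{4 p}$
$N{\left(-22,-17 \right)} + x{\left(h{\left(3 \right)} \right)} = \left(\left(-12\right) \left(-22\right) - -204\right) + \frac{1}{4 \cdot 3} = \left(264 + 204\right) + \frac{1}{4} \cdot \frac{1}{3} = 468 + \frac{1}{12} = \frac{5617}{12}$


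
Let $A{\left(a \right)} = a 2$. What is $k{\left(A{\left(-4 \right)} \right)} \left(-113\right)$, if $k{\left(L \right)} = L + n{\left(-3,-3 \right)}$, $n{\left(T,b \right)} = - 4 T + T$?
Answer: $-113$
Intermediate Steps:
$n{\left(T,b \right)} = - 3 T$
$A{\left(a \right)} = 2 a$
$k{\left(L \right)} = 9 + L$ ($k{\left(L \right)} = L - -9 = L + 9 = 9 + L$)
$k{\left(A{\left(-4 \right)} \right)} \left(-113\right) = \left(9 + 2 \left(-4\right)\right) \left(-113\right) = \left(9 - 8\right) \left(-113\right) = 1 \left(-113\right) = -113$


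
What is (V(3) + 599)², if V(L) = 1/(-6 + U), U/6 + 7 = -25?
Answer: 14066197201/39204 ≈ 3.5880e+5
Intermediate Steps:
U = -192 (U = -42 + 6*(-25) = -42 - 150 = -192)
V(L) = -1/198 (V(L) = 1/(-6 - 192) = 1/(-198) = -1/198)
(V(3) + 599)² = (-1/198 + 599)² = (118601/198)² = 14066197201/39204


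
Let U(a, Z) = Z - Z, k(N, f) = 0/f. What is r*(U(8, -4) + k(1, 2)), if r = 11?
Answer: 0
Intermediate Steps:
k(N, f) = 0
U(a, Z) = 0
r*(U(8, -4) + k(1, 2)) = 11*(0 + 0) = 11*0 = 0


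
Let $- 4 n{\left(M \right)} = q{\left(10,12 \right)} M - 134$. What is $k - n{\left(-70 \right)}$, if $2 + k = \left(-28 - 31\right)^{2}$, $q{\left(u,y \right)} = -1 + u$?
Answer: $3288$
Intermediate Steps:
$k = 3479$ ($k = -2 + \left(-28 - 31\right)^{2} = -2 + \left(-59\right)^{2} = -2 + 3481 = 3479$)
$n{\left(M \right)} = \frac{67}{2} - \frac{9 M}{4}$ ($n{\left(M \right)} = - \frac{\left(-1 + 10\right) M - 134}{4} = - \frac{9 M - 134}{4} = - \frac{-134 + 9 M}{4} = \frac{67}{2} - \frac{9 M}{4}$)
$k - n{\left(-70 \right)} = 3479 - \left(\frac{67}{2} - - \frac{315}{2}\right) = 3479 - \left(\frac{67}{2} + \frac{315}{2}\right) = 3479 - 191 = 3288$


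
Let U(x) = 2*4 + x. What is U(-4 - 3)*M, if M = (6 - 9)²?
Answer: 9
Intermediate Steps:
U(x) = 8 + x
M = 9 (M = (-3)² = 9)
U(-4 - 3)*M = (8 + (-4 - 3))*9 = (8 - 7)*9 = 1*9 = 9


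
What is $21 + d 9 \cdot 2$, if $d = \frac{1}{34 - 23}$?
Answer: $\frac{249}{11} \approx 22.636$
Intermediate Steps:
$d = \frac{1}{11} \approx 0.090909$
$21 + d 9 \cdot 2 = 21 + \frac{9 \cdot 2}{11} = 21 + \frac{1}{11} \cdot 18 = 21 + \frac{18}{11} = \frac{249}{11}$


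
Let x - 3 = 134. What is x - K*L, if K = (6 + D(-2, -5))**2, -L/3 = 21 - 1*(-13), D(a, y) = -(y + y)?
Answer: 26249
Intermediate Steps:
D(a, y) = -2*y
x = 137 (x = 3 + 134 = 137)
L = -102 (L = -3*(21 - 1*(-13)) = -3*(21 + 13) = -3*34 = -102)
K = 256 (K = (6 - 2*(-5))**2 = (6 + 10)**2 = 16**2 = 256)
x - K*L = 137 - 256*(-102) = 137 - 1*(-26112) = 137 + 26112 = 26249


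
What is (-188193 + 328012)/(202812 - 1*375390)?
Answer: -139819/172578 ≈ -0.81018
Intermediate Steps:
(-188193 + 328012)/(202812 - 1*375390) = 139819/(202812 - 375390) = 139819/(-172578) = 139819*(-1/172578) = -139819/172578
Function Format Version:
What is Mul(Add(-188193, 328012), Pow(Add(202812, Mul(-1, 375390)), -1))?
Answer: Rational(-139819, 172578) ≈ -0.81018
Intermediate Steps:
Mul(Add(-188193, 328012), Pow(Add(202812, Mul(-1, 375390)), -1)) = Mul(139819, Pow(Add(202812, -375390), -1)) = Mul(139819, Pow(-172578, -1)) = Mul(139819, Rational(-1, 172578)) = Rational(-139819, 172578)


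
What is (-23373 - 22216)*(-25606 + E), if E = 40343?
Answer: -671845093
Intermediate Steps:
(-23373 - 22216)*(-25606 + E) = (-23373 - 22216)*(-25606 + 40343) = -45589*14737 = -671845093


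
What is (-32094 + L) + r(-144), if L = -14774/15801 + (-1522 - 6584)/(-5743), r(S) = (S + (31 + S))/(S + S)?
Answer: -279576038993411/8711533728 ≈ -32093.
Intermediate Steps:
r(S) = (31 + 2*S)/(2*S) (r(S) = (31 + 2*S)/((2*S)) = (31 + 2*S)*(1/(2*S)) = (31 + 2*S)/(2*S))
L = 43235824/90745143 (L = -14774*1/15801 - 8106*(-1/5743) = -14774/15801 + 8106/5743 = 43235824/90745143 ≈ 0.47645)
(-32094 + L) + r(-144) = (-32094 + 43235824/90745143) + (31/2 - 144)/(-144) = -2912331383618/90745143 - 1/144*(-257/2) = -2912331383618/90745143 + 257/288 = -279576038993411/8711533728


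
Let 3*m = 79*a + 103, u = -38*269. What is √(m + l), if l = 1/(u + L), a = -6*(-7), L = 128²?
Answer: √4810971230/2054 ≈ 33.769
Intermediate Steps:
u = -10222
L = 16384
a = 42
l = 1/6162 (l = 1/(-10222 + 16384) = 1/6162 ≈ 0.00016229)
m = 3421/3 (m = (79*42 + 103)/3 = (3318 + 103)/3 = (⅓)*3421 = 3421/3 ≈ 1140.3)
√(m + l) = √(3421/3 + 1/6162) = √(2342245/2054) = √4810971230/2054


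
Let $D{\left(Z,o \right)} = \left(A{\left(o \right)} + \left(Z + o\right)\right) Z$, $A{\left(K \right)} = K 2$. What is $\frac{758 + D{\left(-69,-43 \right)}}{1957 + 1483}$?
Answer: $\frac{721}{172} \approx 4.1919$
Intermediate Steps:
$A{\left(K \right)} = 2 K$
$D{\left(Z,o \right)} = Z \left(Z + 3 o\right)$ ($D{\left(Z,o \right)} = \left(2 o + \left(Z + o\right)\right) Z = \left(Z + 3 o\right) Z = Z \left(Z + 3 o\right)$)
$\frac{758 + D{\left(-69,-43 \right)}}{1957 + 1483} = \frac{758 - 69 \left(-69 + 3 \left(-43\right)\right)}{1957 + 1483} = \frac{758 - 69 \left(-69 - 129\right)}{3440} = \left(758 - -13662\right) \frac{1}{3440} = \left(758 + 13662\right) \frac{1}{3440} = 14420 \cdot \frac{1}{3440} = \frac{721}{172}$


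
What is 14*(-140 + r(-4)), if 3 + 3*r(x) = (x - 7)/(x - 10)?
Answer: -5911/3 ≈ -1970.3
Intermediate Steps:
r(x) = -1 + (-7 + x)/(3*(-10 + x)) (r(x) = -1 + ((x - 7)/(x - 10))/3 = -1 + ((-7 + x)/(-10 + x))/3 = -1 + (-7 + x)/(3*(-10 + x)))
14*(-140 + r(-4)) = 14*(-140 + (23 - 2*(-4))/(3*(-10 - 4))) = 14*(-140 + (1/3)*(23 + 8)/(-14)) = 14*(-140 + (1/3)*(-1/14)*31) = 14*(-140 - 31/42) = 14*(-5911/42) = -5911/3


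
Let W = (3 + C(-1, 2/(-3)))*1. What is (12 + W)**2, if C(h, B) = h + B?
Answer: 1600/9 ≈ 177.78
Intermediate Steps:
C(h, B) = B + h
W = 4/3 (W = (3 + (2/(-3) - 1))*1 = (3 + (2*(-1/3) - 1))*1 = (3 + (-2/3 - 1))*1 = (3 - 5/3)*1 = (4/3)*1 = 4/3 ≈ 1.3333)
(12 + W)**2 = (12 + 4/3)**2 = (40/3)**2 = 1600/9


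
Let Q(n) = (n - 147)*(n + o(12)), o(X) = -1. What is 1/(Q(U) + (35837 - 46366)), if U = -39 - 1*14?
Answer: 1/271 ≈ 0.0036900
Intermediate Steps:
U = -53 (U = -39 - 14 = -53)
Q(n) = (-1 + n)*(-147 + n) (Q(n) = (n - 147)*(n - 1) = (-147 + n)*(-1 + n) = (-1 + n)*(-147 + n))
1/(Q(U) + (35837 - 46366)) = 1/((147 + (-53)² - 148*(-53)) + (35837 - 46366)) = 1/((147 + 2809 + 7844) - 10529) = 1/(10800 - 10529) = 1/271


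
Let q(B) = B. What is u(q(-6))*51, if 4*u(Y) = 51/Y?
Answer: -867/8 ≈ -108.38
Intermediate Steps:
u(Y) = 51/(4*Y) (u(Y) = (51/Y)/4 = 51/(4*Y))
u(q(-6))*51 = ((51/4)/(-6))*51 = ((51/4)*(-⅙))*51 = -17/8*51 = -867/8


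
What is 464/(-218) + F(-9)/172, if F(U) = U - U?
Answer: -232/109 ≈ -2.1284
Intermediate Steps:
F(U) = 0
464/(-218) + F(-9)/172 = 464/(-218) + 0/172 = 464*(-1/218) + 0*(1/172) = -232/109 + 0 = -232/109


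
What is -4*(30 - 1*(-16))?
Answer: -184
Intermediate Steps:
-4*(30 - 1*(-16)) = -4*(30 + 16) = -4*46 = -184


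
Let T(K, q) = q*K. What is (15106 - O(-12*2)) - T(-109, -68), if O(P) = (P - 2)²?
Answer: 7018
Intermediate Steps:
T(K, q) = K*q
O(P) = (-2 + P)²
(15106 - O(-12*2)) - T(-109, -68) = (15106 - (-2 - 12*2)²) - (-109)*(-68) = (15106 - (-2 - 24)²) - 1*7412 = (15106 - 1*(-26)²) - 7412 = (15106 - 1*676) - 7412 = (15106 - 676) - 7412 = 14430 - 7412 = 7018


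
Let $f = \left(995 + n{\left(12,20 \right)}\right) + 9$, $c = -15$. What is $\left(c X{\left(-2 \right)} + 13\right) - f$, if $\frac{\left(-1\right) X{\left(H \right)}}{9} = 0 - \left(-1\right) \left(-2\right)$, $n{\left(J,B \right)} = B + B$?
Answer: $-1301$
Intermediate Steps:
$n{\left(J,B \right)} = 2 B$
$X{\left(H \right)} = 18$ ($X{\left(H \right)} = - 9 \left(0 - \left(-1\right) \left(-2\right)\right) = - 9 \left(0 - 2\right) = \left(-9\right) \left(-2\right) = 18$)
$f = 1044$ ($f = \left(995 + 2 \cdot 20\right) + 9 = \left(995 + 40\right) + 9 = 1035 + 9 = 1044$)
$\left(c X{\left(-2 \right)} + 13\right) - f = \left(\left(-15\right) 18 + 13\right) - 1044 = \left(-270 + 13\right) - 1044 = -257 - 1044 = -1301$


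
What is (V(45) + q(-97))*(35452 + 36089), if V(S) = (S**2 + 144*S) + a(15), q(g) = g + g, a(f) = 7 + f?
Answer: 596151153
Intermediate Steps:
q(g) = 2*g
V(S) = 22 + S**2 + 144*S (V(S) = (S**2 + 144*S) + (7 + 15) = (S**2 + 144*S) + 22 = 22 + S**2 + 144*S)
(V(45) + q(-97))*(35452 + 36089) = ((22 + 45**2 + 144*45) + 2*(-97))*(35452 + 36089) = ((22 + 2025 + 6480) - 194)*71541 = (8527 - 194)*71541 = 8333*71541 = 596151153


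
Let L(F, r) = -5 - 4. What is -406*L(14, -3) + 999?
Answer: 4653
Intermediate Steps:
L(F, r) = -9
-406*L(14, -3) + 999 = -406*(-9) + 999 = 3654 + 999 = 4653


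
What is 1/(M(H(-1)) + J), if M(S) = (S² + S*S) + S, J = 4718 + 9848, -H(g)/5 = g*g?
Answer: 1/14611 ≈ 6.8442e-5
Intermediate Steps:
H(g) = -5*g² (H(g) = -5*g*g = -5*g²)
J = 14566
M(S) = S + 2*S² (M(S) = (S² + S²) + S = 2*S² + S = S + 2*S²)
1/(M(H(-1)) + J) = 1/((-5*(-1)²)*(1 + 2*(-5*(-1)²)) + 14566) = 1/((-5*1)*(1 + 2*(-5*1)) + 14566) = 1/(-5*(1 + 2*(-5)) + 14566) = 1/(-5*(1 - 10) + 14566) = 1/(-5*(-9) + 14566) = 1/(45 + 14566) = 1/14611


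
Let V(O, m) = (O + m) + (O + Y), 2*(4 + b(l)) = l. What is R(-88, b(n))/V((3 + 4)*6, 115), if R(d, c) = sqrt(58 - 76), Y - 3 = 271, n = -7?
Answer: 3*I*sqrt(2)/473 ≈ 0.0089696*I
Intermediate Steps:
b(l) = -4 + l/2
Y = 274 (Y = 3 + 271 = 274)
R(d, c) = 3*I*sqrt(2) (R(d, c) = sqrt(-18) = 3*I*sqrt(2))
V(O, m) = 274 + m + 2*O (V(O, m) = (O + m) + (O + 274) = (O + m) + (274 + O) = 274 + m + 2*O)
R(-88, b(n))/V((3 + 4)*6, 115) = (3*I*sqrt(2))/(274 + 115 + 2*((3 + 4)*6)) = (3*I*sqrt(2))/(274 + 115 + 2*(7*6)) = (3*I*sqrt(2))/(274 + 115 + 2*42) = (3*I*sqrt(2))/(274 + 115 + 84) = (3*I*sqrt(2))/473 = (3*I*sqrt(2))*(1/473) = 3*I*sqrt(2)/473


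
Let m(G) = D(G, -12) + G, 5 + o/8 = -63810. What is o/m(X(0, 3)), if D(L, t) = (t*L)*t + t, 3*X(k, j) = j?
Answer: -510520/133 ≈ -3838.5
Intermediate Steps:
o = -510520 (o = -40 + 8*(-63810) = -40 - 510480 = -510520)
X(k, j) = j/3
D(L, t) = t + L*t² (D(L, t) = (L*t)*t + t = L*t² + t = t + L*t²)
m(G) = -12 + 145*G (m(G) = -12*(1 + G*(-12)) + G = -12*(1 - 12*G) + G = (-12 + 144*G) + G = -12 + 145*G)
o/m(X(0, 3)) = -510520/(-12 + 145*((⅓)*3)) = -510520/(-12 + 145*1) = -510520/(-12 + 145) = -510520/133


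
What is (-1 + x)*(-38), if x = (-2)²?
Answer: -114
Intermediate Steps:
x = 4
(-1 + x)*(-38) = (-1 + 4)*(-38) = 3*(-38) = -114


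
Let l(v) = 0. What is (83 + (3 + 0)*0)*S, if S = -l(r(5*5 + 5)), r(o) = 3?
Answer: 0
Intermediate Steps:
S = 0 (S = -1*0 = 0)
(83 + (3 + 0)*0)*S = (83 + (3 + 0)*0)*0 = (83 + 3*0)*0 = (83 + 0)*0 = 83*0 = 0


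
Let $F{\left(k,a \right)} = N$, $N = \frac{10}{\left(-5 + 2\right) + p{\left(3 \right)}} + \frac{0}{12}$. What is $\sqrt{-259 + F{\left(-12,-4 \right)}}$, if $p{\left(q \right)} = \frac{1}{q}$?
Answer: $\frac{i \sqrt{1051}}{2} \approx 16.21 i$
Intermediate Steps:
$N = - \frac{15}{4}$ ($N = \frac{10}{\left(-5 + 2\right) + \frac{1}{3}} + \frac{0}{12} = \frac{10}{-3 + \frac{1}{3}} + 0 \cdot \frac{1}{12} = \frac{10}{- \frac{8}{3}} + 0 = 10 \left(- \frac{3}{8}\right) + 0 = - \frac{15}{4} + 0 = - \frac{15}{4} \approx -3.75$)
$F{\left(k,a \right)} = - \frac{15}{4}$
$\sqrt{-259 + F{\left(-12,-4 \right)}} = \sqrt{-259 - \frac{15}{4}} = \sqrt{- \frac{1051}{4}} = \frac{i \sqrt{1051}}{2}$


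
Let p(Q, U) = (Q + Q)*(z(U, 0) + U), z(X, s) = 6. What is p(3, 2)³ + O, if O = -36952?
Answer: 73640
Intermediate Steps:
p(Q, U) = 2*Q*(6 + U) (p(Q, U) = (Q + Q)*(6 + U) = (2*Q)*(6 + U) = 2*Q*(6 + U))
p(3, 2)³ + O = (2*3*(6 + 2))³ - 36952 = (2*3*8)³ - 36952 = 48³ - 36952 = 110592 - 36952 = 73640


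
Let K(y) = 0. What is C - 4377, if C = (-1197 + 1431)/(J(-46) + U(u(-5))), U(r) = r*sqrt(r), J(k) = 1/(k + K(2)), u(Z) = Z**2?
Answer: -25152609/5749 ≈ -4375.1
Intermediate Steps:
J(k) = 1/k (J(k) = 1/(k + 0) = 1/k)
U(r) = r**(3/2)
C = 10764/5749 (C = (-1197 + 1431)/(1/(-46) + ((-5)**2)**(3/2)) = 234/(-1/46 + 25**(3/2)) = 234/(-1/46 + 125) = 234/(5749/46) = 234*(46/5749) = 10764/5749 ≈ 1.8723)
C - 4377 = 10764/5749 - 4377 = -25152609/5749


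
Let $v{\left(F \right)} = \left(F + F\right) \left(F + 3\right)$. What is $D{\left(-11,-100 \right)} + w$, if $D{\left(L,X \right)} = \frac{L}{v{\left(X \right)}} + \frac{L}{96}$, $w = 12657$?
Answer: $\frac{2946522793}{232800} \approx 12657.0$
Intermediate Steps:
$v{\left(F \right)} = 2 F \left(3 + F\right)$
$D{\left(L,X \right)} = \frac{L}{96} + \frac{L}{2 X \left(3 + X\right)}$ ($D{\left(L,X \right)} = \frac{L}{2 X \left(3 + X\right)} + \frac{L}{96} = \frac{L}{96} + \frac{L}{2 X \left(3 + X\right)}$)
$D{\left(-11,-100 \right)} + w = \frac{1}{96} \left(-11\right) \frac{1}{-100} \frac{1}{3 - 100} \left(48 - 100 \left(3 - 100\right)\right) + 12657 = \frac{1}{96} \left(-11\right) \left(- \frac{1}{100}\right) \frac{1}{-97} \left(48 - -9700\right) + 12657 = \frac{1}{96} \left(-11\right) \left(- \frac{1}{100}\right) \left(- \frac{1}{97}\right) \left(48 + 9700\right) + 12657 = \frac{1}{96} \left(-11\right) \left(- \frac{1}{100}\right) \left(- \frac{1}{97}\right) 9748 + 12657 = - \frac{26807}{232800} + 12657 = \frac{2946522793}{232800}$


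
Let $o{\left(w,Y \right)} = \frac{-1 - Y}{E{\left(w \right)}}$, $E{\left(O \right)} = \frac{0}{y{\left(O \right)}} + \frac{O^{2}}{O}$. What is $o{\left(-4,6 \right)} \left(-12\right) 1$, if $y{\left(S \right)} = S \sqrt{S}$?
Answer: $-21$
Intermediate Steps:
$y{\left(S \right)} = S^{\frac{3}{2}}$
$E{\left(O \right)} = O$ ($E{\left(O \right)} = \frac{0}{O^{\frac{3}{2}}} + \frac{O^{2}}{O} = \frac{0}{O^{\frac{3}{2}}} + O = 0 + O = O$)
$o{\left(w,Y \right)} = \frac{-1 - Y}{w}$
$o{\left(-4,6 \right)} \left(-12\right) 1 = \frac{-1 - 6}{-4} \left(-12\right) 1 = - \frac{-1 - 6}{4} \left(-12\right) 1 = \left(- \frac{1}{4}\right) \left(-7\right) \left(-12\right) 1 = \frac{7}{4} \left(-12\right) 1 = \left(-21\right) 1 = -21$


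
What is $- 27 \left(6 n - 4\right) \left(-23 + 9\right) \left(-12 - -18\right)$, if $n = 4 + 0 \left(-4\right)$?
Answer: $45360$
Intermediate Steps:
$n = 4$ ($n = 4 + 0 = 4$)
$- 27 \left(6 n - 4\right) \left(-23 + 9\right) \left(-12 - -18\right) = - 27 \left(6 \cdot 4 - 4\right) \left(-23 + 9\right) \left(-12 - -18\right) = - 27 \left(24 - 4\right) \left(- 14 \left(-12 + 18\right)\right) = \left(-27\right) 20 \left(\left(-14\right) 6\right) = \left(-540\right) \left(-84\right) = 45360$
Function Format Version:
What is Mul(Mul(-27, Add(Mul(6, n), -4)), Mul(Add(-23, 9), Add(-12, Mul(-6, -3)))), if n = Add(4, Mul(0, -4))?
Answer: 45360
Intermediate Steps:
n = 4 (n = Add(4, 0) = 4)
Mul(Mul(-27, Add(Mul(6, n), -4)), Mul(Add(-23, 9), Add(-12, Mul(-6, -3)))) = Mul(Mul(-27, Add(Mul(6, 4), -4)), Mul(Add(-23, 9), Add(-12, Mul(-6, -3)))) = Mul(Mul(-27, Add(24, -4)), Mul(-14, Add(-12, 18))) = Mul(Mul(-27, 20), Mul(-14, 6)) = Mul(-540, -84) = 45360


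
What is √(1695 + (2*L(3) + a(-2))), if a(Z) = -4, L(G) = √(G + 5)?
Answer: √(1691 + 4*√2) ≈ 41.190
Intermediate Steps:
L(G) = √(5 + G)
√(1695 + (2*L(3) + a(-2))) = √(1695 + (2*√(5 + 3) - 4)) = √(1695 + (2*√8 - 4)) = √(1695 + (2*(2*√2) - 4)) = √(1695 + (4*√2 - 4)) = √(1695 + (-4 + 4*√2)) = √(1691 + 4*√2)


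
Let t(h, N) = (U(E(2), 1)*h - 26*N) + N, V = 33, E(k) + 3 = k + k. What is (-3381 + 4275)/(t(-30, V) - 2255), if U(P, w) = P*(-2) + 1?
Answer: -447/1525 ≈ -0.29311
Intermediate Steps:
E(k) = -3 + 2*k (E(k) = -3 + (k + k) = -3 + 2*k)
U(P, w) = 1 - 2*P (U(P, w) = -2*P + 1 = 1 - 2*P)
t(h, N) = -h - 25*N (t(h, N) = ((1 - 2*(-3 + 2*2))*h - 26*N) + N = ((1 - 2*(-3 + 4))*h - 26*N) + N = ((1 - 2*1)*h - 26*N) + N = ((1 - 2)*h - 26*N) + N = (-h - 26*N) + N = -h - 25*N)
(-3381 + 4275)/(t(-30, V) - 2255) = (-3381 + 4275)/((-1*(-30) - 25*33) - 2255) = 894/((30 - 825) - 2255) = 894/(-795 - 2255) = 894/(-3050) = 894*(-1/3050) = -447/1525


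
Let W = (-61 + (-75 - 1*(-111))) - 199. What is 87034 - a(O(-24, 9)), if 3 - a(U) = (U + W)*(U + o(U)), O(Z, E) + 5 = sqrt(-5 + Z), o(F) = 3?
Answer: 87460 - 231*I*sqrt(29) ≈ 87460.0 - 1244.0*I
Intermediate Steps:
W = -224 (W = (-61 + (-75 + 111)) - 199 = (-61 + 36) - 199 = -25 - 199 = -224)
O(Z, E) = -5 + sqrt(-5 + Z)
a(U) = 3 - (-224 + U)*(3 + U) (a(U) = 3 - (U - 224)*(U + 3) = 3 - (-224 + U)*(3 + U))
87034 - a(O(-24, 9)) = 87034 - (675 - (-5 + sqrt(-5 - 24))**2 + 221*(-5 + sqrt(-5 - 24))) = 87034 - (675 - (-5 + sqrt(-29))**2 + 221*(-5 + sqrt(-29))) = 87034 - (675 - (-5 + I*sqrt(29))**2 + 221*(-5 + I*sqrt(29))) = 87034 - (675 - (-5 + I*sqrt(29))**2 + (-1105 + 221*I*sqrt(29))) = 87034 - (-430 - (-5 + I*sqrt(29))**2 + 221*I*sqrt(29)) = 87034 + (430 + (-5 + I*sqrt(29))**2 - 221*I*sqrt(29)) = 87464 + (-5 + I*sqrt(29))**2 - 221*I*sqrt(29)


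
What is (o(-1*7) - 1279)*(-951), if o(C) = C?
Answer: 1222986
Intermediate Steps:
(o(-1*7) - 1279)*(-951) = (-1*7 - 1279)*(-951) = (-7 - 1279)*(-951) = -1286*(-951) = 1222986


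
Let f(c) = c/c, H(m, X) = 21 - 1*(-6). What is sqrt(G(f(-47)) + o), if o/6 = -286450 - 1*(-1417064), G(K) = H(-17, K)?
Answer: sqrt(6783711) ≈ 2604.6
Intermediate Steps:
H(m, X) = 27 (H(m, X) = 21 + 6 = 27)
f(c) = 1
G(K) = 27
o = 6783684 (o = 6*(-286450 - 1*(-1417064)) = 6*(-286450 + 1417064) = 6*1130614 = 6783684)
sqrt(G(f(-47)) + o) = sqrt(27 + 6783684) = sqrt(6783711)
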